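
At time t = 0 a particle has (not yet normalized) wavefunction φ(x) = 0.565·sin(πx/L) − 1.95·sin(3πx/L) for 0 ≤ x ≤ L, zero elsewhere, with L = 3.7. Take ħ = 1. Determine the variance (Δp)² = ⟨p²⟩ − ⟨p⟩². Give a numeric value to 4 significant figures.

6.042

Compute ⟨p⟩ and ⟨p²⟩ separately; (Δp)² = ⟨p²⟩ − ⟨p⟩².
d²/dx² sin(jπx/L) = −(jπ/L)²·sin(jπx/L); on 0 ≤ x ≤ L, ∫sin²(jπx/L) dx = L/2 and ∫sin(jπx/L)·sin(lπx/L) dx = 0 for j ≠ l, so only diagonal terms survive in ∫|φ|² and ∫φ·φ″; ∫φ·φ′ dx = [φ²/2] between the walls = 0.
Normalization: ∫|φ|² dx = 7.6252.
⟨p⟩ = 0.0000 and ⟨p²⟩ = 6.0417.
(Δp)² = 6.0417 − (0.0000)² = 6.0417.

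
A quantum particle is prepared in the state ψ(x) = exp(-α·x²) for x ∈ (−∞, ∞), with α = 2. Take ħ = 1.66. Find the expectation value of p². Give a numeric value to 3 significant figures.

p² ψ = −ħ² d²ψ/dx²; ⟨p²⟩ = −ħ² ∫ ψ*·ψ'' dx / ∫|ψ|² dx.
Gaussian moments: ∫x^(2j)·e^(−2αx²) dx = (2j−1)!!/(4α)^j · √(π/(2α)), odd powers integrate to 0; here √(π/(2α)) = 0.88623. Derivatives: d/dx e^(−αx²) = −2αx·e^(−αx²), d²/dx² e^(−αx²) = (4α²x² − 2α)·e^(−αx²).
State is unnormalized: ∫|ψ|² dx = 0.88623, and ∫ψ*·(−ħ² ψ'') dx = 4.8842, so ⟨p²⟩ = 4.8842 / 0.88623.
⟨p²⟩ = 5.5112.

5.51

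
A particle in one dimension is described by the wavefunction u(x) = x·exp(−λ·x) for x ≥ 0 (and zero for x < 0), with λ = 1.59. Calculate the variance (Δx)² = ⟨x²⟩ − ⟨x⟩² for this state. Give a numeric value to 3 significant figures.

0.297

Compute ⟨x⟩ and ⟨x²⟩ separately, then (Δx)² = ⟨x²⟩ − ⟨x⟩².
Every integrand reduces to terms xʲ·e^(−2λx) on [0, ∞); use ∫₀^∞ xʲ·e^(−2λx) dx = j!/(2λ)^(j+1).
Normalization: ∫|u|² dx = 0.062194.
⟨x⟩ = 0.94340 and ⟨x²⟩ = 1.1867.
(Δx)² = 1.1867 − (0.94340)² = 0.29667.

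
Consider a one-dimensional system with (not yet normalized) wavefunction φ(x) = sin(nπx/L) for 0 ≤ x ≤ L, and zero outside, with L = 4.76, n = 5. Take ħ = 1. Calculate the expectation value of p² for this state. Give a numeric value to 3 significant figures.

p² φ = −ħ² d²φ/dx²; ⟨p²⟩ = −ħ² ∫ φ*·φ'' dx / ∫|φ|² dx.
d/dx sin(nπx/L) = (nπ/L)·cos(nπx/L) and d²/dx² sin(nπx/L) = −(nπ/L)²·sin(nπx/L); on 0 ≤ x ≤ L, ∫sin²(nπx/L) dx = L/2 and ∫sin(nπx/L)·cos(nπx/L) dx = 0.
State is unnormalized: ∫|φ|² dx = 2.3800, and ∫φ*·(−ħ² φ'') dx = 25.918, so ⟨p²⟩ = 25.918 / 2.3800.
⟨p²⟩ = 10.890.

10.9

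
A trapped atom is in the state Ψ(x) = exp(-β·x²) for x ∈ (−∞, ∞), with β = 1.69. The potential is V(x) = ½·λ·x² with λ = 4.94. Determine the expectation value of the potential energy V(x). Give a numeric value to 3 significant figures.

0.365

⟨V⟩ = ∫ V(x)·|Ψ|² dx / ∫|Ψ|² dx.
Gaussian moments: ∫x^(2j)·e^(−2βx²) dx = (2j−1)!!/(4β)^j · √(π/(2β)), odd powers integrate to 0; here √(π/(2β)) = 0.96409.
State is unnormalized: ∫|Ψ|² dx = 0.96409, and ∫Ψ*·V(x)·Ψ dx = 0.35226, so ⟨V⟩ = 0.35226 / 0.96409.
⟨V⟩ = 0.36538.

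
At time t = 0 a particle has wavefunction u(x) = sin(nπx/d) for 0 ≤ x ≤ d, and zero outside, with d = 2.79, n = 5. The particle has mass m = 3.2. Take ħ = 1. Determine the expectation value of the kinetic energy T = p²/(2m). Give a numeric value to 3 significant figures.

4.95

T = −(ħ²/2m) d²/dx², so ⟨T⟩ = −(ħ²/2m) ∫ u*·u'' dx / ∫|u|² dx; with m = 3.2.
d/dx sin(nπx/d) = (nπ/d)·cos(nπx/d) and d²/dx² sin(nπx/d) = −(nπ/d)²·sin(nπx/d); on 0 ≤ x ≤ d, ∫sin²(nπx/d) dx = d/2 and ∫sin(nπx/d)·cos(nπx/d) dx = 0.
State is unnormalized: ∫|u|² dx = 1.3950, and ∫u*·(−ħ²/2m · u'') dx = 6.9092, so ⟨T⟩ = 6.9092 / 1.3950.
⟨T⟩ = 4.9528.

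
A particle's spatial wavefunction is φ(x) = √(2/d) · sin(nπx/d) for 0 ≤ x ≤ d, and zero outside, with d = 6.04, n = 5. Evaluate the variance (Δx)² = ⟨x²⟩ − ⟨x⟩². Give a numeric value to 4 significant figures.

2.966

Compute ⟨x⟩ and ⟨x²⟩ separately, then (Δx)² = ⟨x²⟩ − ⟨x⟩².
With sin²θ = (1 − cos2θ)/2 on 0 ≤ x ≤ d: ∫sin²(nπx/d) dx = d/2, ∫x·sin²(nπx/d) dx = d²/4, ∫x²·sin²(nπx/d) dx = d³·(1/6 − 1/(4n²π²)); higher powers xᵏ the same way, integrating xᵏ·cos(2nπx/d) by parts.
⟨x⟩ = 3.0200 and ⟨x²⟩ = 12.087.
(Δx)² = 12.087 − (3.0200)² = 2.9662.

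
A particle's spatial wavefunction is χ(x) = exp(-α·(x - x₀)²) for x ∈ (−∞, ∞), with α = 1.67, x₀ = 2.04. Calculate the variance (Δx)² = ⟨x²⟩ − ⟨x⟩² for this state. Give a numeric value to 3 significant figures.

0.150

Compute ⟨x⟩ and ⟨x²⟩ separately, then (Δx)² = ⟨x²⟩ − ⟨x⟩².
Gaussian moments (u = x − x₀): ∫u^(2j)·e^(−2αu²) du = (2j−1)!!/(4α)^j · √(π/(2α)), odd powers integrate to 0; here √(π/(2α)) = 0.96984.
Normalization: ∫|χ|² dx = 0.96984.
⟨x⟩ = 2.0400 and ⟨x²⟩ = 4.3113.
(Δx)² = 4.3113 − (2.0400)² = 0.14970.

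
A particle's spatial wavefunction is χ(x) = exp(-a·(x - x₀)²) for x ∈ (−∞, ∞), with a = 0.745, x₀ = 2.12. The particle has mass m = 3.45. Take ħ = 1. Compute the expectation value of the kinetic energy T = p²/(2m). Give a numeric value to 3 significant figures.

T = −(ħ²/2m) d²/dx², so ⟨T⟩ = −(ħ²/2m) ∫ χ*·χ'' dx / ∫|χ|² dx; with m = 3.45.
Gaussian moments (u = x − x₀): ∫u^(2j)·e^(−2au²) du = (2j−1)!!/(4a)^j · √(π/(2a)), odd powers integrate to 0; here √(π/(2a)) = 1.4521. Derivatives: d/dx e^(−au²) = −2au·e^(−au²), d²/dx² e^(−au²) = (4a²u² − 2a)·e^(−au²).
State is unnormalized: ∫|χ|² dx = 1.4521, and ∫χ*·(−ħ²/2m · χ'') dx = 0.15678, so ⟨T⟩ = 0.15678 / 1.4521.
⟨T⟩ = 0.10797.

0.108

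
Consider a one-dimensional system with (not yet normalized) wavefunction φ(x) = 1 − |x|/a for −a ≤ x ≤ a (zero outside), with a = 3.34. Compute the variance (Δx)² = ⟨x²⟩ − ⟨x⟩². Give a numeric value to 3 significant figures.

Compute ⟨x⟩ and ⟨x²⟩ separately, then (Δx)² = ⟨x²⟩ − ⟨x⟩².
φ is even, so ∫ over [−a, a] = 2∫₀ᵃ with φ = 1 − x/a there: ∫₀ᵃ (1 − x/a)² dx = a/3, ∫₀ᵃ x²(1 − x/a)² dx = a³/30, ∫₀ᵃ x⁴(1 − x/a)² dx = a⁵/105.
Normalization: ∫|φ|² dx = 2.2267.
⟨x⟩ = 0.0000 and ⟨x²⟩ = 1.1156.
(Δx)² = 1.1156 − (0.0000)² = 1.1156.

1.12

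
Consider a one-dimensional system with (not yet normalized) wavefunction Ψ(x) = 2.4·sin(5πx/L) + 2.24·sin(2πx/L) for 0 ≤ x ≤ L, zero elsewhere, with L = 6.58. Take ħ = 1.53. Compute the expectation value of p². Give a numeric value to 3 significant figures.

p² Ψ = −ħ² d²Ψ/dx²; ⟨p²⟩ = −ħ² ∫ Ψ*·Ψ'' dx / ∫|Ψ|² dx.
d²/dx² sin(jπx/L) = −(jπ/L)²·sin(jπx/L); on 0 ≤ x ≤ L, ∫sin²(jπx/L) dx = L/2 and ∫sin(jπx/L)·sin(lπx/L) dx = 0 for j ≠ l, so only diagonal terms survive in ∫|Ψ|² and ∫Ψ·Ψ″; ∫Ψ·Ψ′ dx = [Ψ²/2] between the walls = 0.
State is unnormalized: ∫|Ψ|² dx = 35.458, and ∫Ψ*·(−ħ² Ψ'') dx = 288.04, so ⟨p²⟩ = 288.04 / 35.458.
⟨p²⟩ = 8.1234.

8.12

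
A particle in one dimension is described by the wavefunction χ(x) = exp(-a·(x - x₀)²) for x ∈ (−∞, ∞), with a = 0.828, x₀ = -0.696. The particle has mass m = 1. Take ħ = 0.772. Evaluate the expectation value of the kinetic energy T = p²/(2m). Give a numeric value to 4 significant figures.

T = −(ħ²/2m) d²/dx², so ⟨T⟩ = −(ħ²/2m) ∫ χ*·χ'' dx / ∫|χ|² dx; with m = 1.
Gaussian moments (u = x − x₀): ∫u^(2j)·e^(−2au²) du = (2j−1)!!/(4a)^j · √(π/(2a)), odd powers integrate to 0; here √(π/(2a)) = 1.3774. Derivatives: d/dx e^(−au²) = −2au·e^(−au²), d²/dx² e^(−au²) = (4a²u² − 2a)·e^(−au²).
State is unnormalized: ∫|χ|² dx = 1.3774, and ∫χ*·(−ħ²/2m · χ'') dx = 0.33984, so ⟨T⟩ = 0.33984 / 1.3774.
⟨T⟩ = 0.24674.

0.2467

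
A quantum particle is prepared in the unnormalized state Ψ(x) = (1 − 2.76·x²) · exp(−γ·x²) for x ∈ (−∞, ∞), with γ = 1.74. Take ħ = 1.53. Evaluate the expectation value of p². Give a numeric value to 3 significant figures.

p² Ψ = −ħ² d²Ψ/dx²; ⟨p²⟩ = −ħ² ∫ Ψ*·Ψ'' dx / ∫|Ψ|² dx.
Expand each integrand as polynomial × e^(−2γx²) and use ∫x^(2j)·e^(−2γx²) dx = (2j−1)!!/(4γ)^j · √(π/(2γ)), odd powers → 0; here √(π/(2γ)) = 0.95013. Differentiate with the product rule, d/dx e^(−γx²) = −2γx·e^(−γx²).
State is unnormalized: ∫|Ψ|² dx = 0.64482, and ∫Ψ*·(−ħ² Ψ'') dx = 11.199, so ⟨p²⟩ = 11.199 / 0.64482.
⟨p²⟩ = 17.368.

17.4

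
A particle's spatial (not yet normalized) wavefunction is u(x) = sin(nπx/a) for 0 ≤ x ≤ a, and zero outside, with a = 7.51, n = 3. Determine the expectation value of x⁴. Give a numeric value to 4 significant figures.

601.0

⟨x⁴⟩ = ∫ x⁴·|u|² dx / ∫|u|² dx (integrals over the domain).
With sin²θ = (1 − cos2θ)/2 on 0 ≤ x ≤ a: ∫sin²(nπx/a) dx = a/2, ∫x·sin²(nπx/a) dx = a²/4, ∫x²·sin²(nπx/a) dx = a³·(1/6 − 1/(4n²π²)); higher powers xᵏ the same way, integrating xᵏ·cos(2nπx/a) by parts.
State is unnormalized: ∫|u|² dx = 3.7550, and ∫u*·x⁴·u dx = 2256.7, so ⟨x⁴⟩ = 2256.7 / 3.7550.
⟨x⁴⟩ = 600.99.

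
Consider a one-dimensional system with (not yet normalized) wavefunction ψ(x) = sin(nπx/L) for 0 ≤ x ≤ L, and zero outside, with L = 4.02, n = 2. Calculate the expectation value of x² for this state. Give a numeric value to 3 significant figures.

⟨x²⟩ = ∫ x²·|ψ|² dx / ∫|ψ|² dx (integrals over the domain).
With sin²θ = (1 − cos2θ)/2 on 0 ≤ x ≤ L: ∫sin²(nπx/L) dx = L/2, ∫x·sin²(nπx/L) dx = L²/4, ∫x²·sin²(nπx/L) dx = L³·(1/6 − 1/(4n²π²)); higher powers xᵏ the same way, integrating xᵏ·cos(2nπx/L) by parts.
State is unnormalized: ∫|ψ|² dx = 2.0100, and ∫ψ*·x²·ψ dx = 10.416, so ⟨x²⟩ = 10.416 / 2.0100.
⟨x²⟩ = 5.1821.

5.18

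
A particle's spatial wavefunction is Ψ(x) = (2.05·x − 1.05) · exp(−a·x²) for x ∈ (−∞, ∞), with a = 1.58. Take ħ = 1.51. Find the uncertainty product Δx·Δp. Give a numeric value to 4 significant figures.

0.9016

Δx = √(⟨x²⟩−⟨x⟩²), Δp = √(⟨p²⟩−⟨p⟩²).
Expand each integrand as polynomial × e^(−2ax²) and use ∫x^(2j)·e^(−2ax²) dx = (2j−1)!!/(4a)^j · √(π/(2a)), odd powers → 0; here √(π/(2a)) = 0.99708. Differentiate with the product rule, d/dx e^(−ax²) = −2ax·e^(−ax²).
Normalization: ∫|Ψ|² dx = 1.7623.
⟨x⟩ = -0.38540, ⟨x²⟩ = 0.27729 ⇒ Δx = 0.35882.
⟨p⟩ = 0.0000, ⟨p²⟩ = 6.3133 ⇒ Δp = 2.5126.
Δx·Δp = 0.90159.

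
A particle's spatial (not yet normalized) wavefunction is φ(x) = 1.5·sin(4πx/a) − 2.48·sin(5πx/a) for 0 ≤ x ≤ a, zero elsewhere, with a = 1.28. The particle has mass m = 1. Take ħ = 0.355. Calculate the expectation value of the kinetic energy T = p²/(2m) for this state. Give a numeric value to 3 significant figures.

8.57

T = −(ħ²/2m) d²/dx², so ⟨T⟩ = −(ħ²/2m) ∫ φ*·φ'' dx / ∫|φ|² dx; with m = 1.
d²/dx² sin(jπx/a) = −(jπ/a)²·sin(jπx/a); on 0 ≤ x ≤ a, ∫sin²(jπx/a) dx = a/2 and ∫sin(jπx/a)·sin(lπx/a) dx = 0 for j ≠ l, so only diagonal terms survive in ∫|φ|² and ∫φ·φ″; ∫φ·φ′ dx = [φ²/2] between the walls = 0.
State is unnormalized: ∫|φ|² dx = 5.3763, and ∫φ*·(−ħ²/2m · φ'') dx = 46.099, so ⟨T⟩ = 46.099 / 5.3763.
⟨T⟩ = 8.5745.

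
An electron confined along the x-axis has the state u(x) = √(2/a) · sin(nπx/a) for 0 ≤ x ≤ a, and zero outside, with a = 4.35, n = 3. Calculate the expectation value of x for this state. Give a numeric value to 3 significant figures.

2.18

⟨x⟩ = ∫ x·|u|² dx (integrals over the domain).
With sin²θ = (1 − cos2θ)/2 on 0 ≤ x ≤ a: ∫sin²(nπx/a) dx = a/2, ∫x·sin²(nπx/a) dx = a²/4, ∫x²·sin²(nπx/a) dx = a³·(1/6 − 1/(4n²π²)); higher powers xᵏ the same way, integrating xᵏ·cos(2nπx/a) by parts.
⟨x⟩ = 2.1750.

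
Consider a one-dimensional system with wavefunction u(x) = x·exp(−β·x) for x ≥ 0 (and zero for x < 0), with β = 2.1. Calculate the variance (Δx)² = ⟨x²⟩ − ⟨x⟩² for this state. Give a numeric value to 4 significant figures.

0.1701

Compute ⟨x⟩ and ⟨x²⟩ separately, then (Δx)² = ⟨x²⟩ − ⟨x⟩².
Every integrand reduces to terms xʲ·e^(−2βx) on [0, ∞); use ∫₀^∞ xʲ·e^(−2βx) dx = j!/(2β)^(j+1).
Normalization: ∫|u|² dx = 0.026995.
⟨x⟩ = 0.71429 and ⟨x²⟩ = 0.68027.
(Δx)² = 0.68027 − (0.71429)² = 0.17007.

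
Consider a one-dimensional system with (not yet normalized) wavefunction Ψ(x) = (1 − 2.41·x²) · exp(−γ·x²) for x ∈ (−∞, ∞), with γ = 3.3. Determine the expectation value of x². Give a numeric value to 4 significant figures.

⟨x²⟩ = ∫ x²·|Ψ|² dx / ∫|Ψ|² dx (integrals over the domain).
Expand each integrand as polynomial × e^(−2γx²) and use ∫x^(2j)·e^(−2γx²) dx = (2j−1)!!/(4γ)^j · √(π/(2γ)), odd powers → 0; here √(π/(2γ)) = 0.68993.
State is unnormalized: ∫|Ψ|² dx = 0.50699, and ∫Ψ*·x²·Ψ dx = 0.021145, so ⟨x²⟩ = 0.021145 / 0.50699.
⟨x²⟩ = 0.041707.

0.04171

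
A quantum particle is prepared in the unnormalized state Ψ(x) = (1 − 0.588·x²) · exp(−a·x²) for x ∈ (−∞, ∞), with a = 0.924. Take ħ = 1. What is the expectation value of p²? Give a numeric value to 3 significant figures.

1.82

p² Ψ = −ħ² d²Ψ/dx²; ⟨p²⟩ = −ħ² ∫ Ψ*·Ψ'' dx / ∫|Ψ|² dx.
Expand each integrand as polynomial × e^(−2ax²) and use ∫x^(2j)·e^(−2ax²) dx = (2j−1)!!/(4a)^j · √(π/(2a)), odd powers → 0; here √(π/(2a)) = 1.3038. Differentiate with the product rule, d/dx e^(−ax²) = −2ax·e^(−ax²).
State is unnormalized: ∫|Ψ|² dx = 0.98798, and ∫Ψ*·(−ħ² Ψ'') dx = 1.8015, so ⟨p²⟩ = 1.8015 / 0.98798.
⟨p²⟩ = 1.8234.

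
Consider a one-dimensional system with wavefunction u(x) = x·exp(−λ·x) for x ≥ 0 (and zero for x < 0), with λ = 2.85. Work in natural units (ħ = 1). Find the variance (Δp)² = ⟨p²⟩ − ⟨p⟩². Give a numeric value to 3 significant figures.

8.12

Compute ⟨p⟩ and ⟨p²⟩ separately; (Δp)² = ⟨p²⟩ − ⟨p⟩².
Differentiate x·exp(−λ·x) with the product rule; every integrand then reduces to terms xʲ·e^(−2λx) on [0, ∞), with ∫₀^∞ xʲ·e^(−2λx) dx = j!/(2λ)^(j+1).
Normalization: ∫|u|² dx = 0.010800.
⟨p⟩ = 0.0000 and ⟨p²⟩ = 8.1225.
(Δp)² = 8.1225 − (0.0000)² = 8.1225.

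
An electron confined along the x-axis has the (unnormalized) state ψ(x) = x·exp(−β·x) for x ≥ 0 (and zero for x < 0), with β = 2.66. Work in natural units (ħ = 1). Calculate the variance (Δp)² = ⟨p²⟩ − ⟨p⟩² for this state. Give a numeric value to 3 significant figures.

Compute ⟨p⟩ and ⟨p²⟩ separately; (Δp)² = ⟨p²⟩ − ⟨p⟩².
Differentiate x·exp(−β·x) with the product rule; every integrand then reduces to terms xʲ·e^(−2βx) on [0, ∞), with ∫₀^∞ xʲ·e^(−2βx) dx = j!/(2β)^(j+1).
Normalization: ∫|ψ|² dx = 0.013283.
⟨p⟩ = 0.0000 and ⟨p²⟩ = 7.0756.
(Δp)² = 7.0756 − (0.0000)² = 7.0756.

7.08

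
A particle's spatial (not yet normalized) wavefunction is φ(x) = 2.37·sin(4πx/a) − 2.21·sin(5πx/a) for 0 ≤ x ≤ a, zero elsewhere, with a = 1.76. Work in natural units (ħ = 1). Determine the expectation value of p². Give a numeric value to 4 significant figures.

p² φ = −ħ² d²φ/dx²; ⟨p²⟩ = −ħ² ∫ φ*·φ'' dx / ∫|φ|² dx.
d²/dx² sin(jπx/a) = −(jπ/a)²·sin(jπx/a); on 0 ≤ x ≤ a, ∫sin²(jπx/a) dx = a/2 and ∫sin(jπx/a)·sin(lπx/a) dx = 0 for j ≠ l, so only diagonal terms survive in ∫|φ|² and ∫φ·φ″; ∫φ·φ′ dx = [φ²/2] between the walls = 0.
State is unnormalized: ∫|φ|² dx = 9.2409, and ∫φ*·(−ħ² φ'') dx = 594.34, so ⟨p²⟩ = 594.34 / 9.2409.
⟨p²⟩ = 64.317.

64.32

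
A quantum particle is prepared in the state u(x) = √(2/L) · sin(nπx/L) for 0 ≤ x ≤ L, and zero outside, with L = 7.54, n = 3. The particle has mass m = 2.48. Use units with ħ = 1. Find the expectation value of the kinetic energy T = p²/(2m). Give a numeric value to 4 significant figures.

T = −(ħ²/2m) d²/dx², so ⟨T⟩ = −(ħ²/2m) ∫ u*·u'' dx; with m = 2.48.
d/dx sin(nπx/L) = (nπ/L)·cos(nπx/L) and d²/dx² sin(nπx/L) = −(nπ/L)²·sin(nπx/L); on 0 ≤ x ≤ L, ∫sin²(nπx/L) dx = L/2 and ∫sin(nπx/L)·cos(nπx/L) dx = 0.
⟨T⟩ = 0.31501.

0.3150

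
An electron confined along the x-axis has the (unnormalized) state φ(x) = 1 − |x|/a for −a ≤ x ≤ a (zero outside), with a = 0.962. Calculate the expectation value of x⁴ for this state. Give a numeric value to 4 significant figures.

0.02447

⟨x⁴⟩ = ∫ x⁴·|φ|² dx / ∫|φ|² dx (integrals over the domain).
φ is even, so ∫ over [−a, a] = 2∫₀ᵃ with φ = 1 − x/a there: ∫₀ᵃ (1 − x/a)² dx = a/3, ∫₀ᵃ x²(1 − x/a)² dx = a³/30, ∫₀ᵃ x⁴(1 − x/a)² dx = a⁵/105.
State is unnormalized: ∫|φ|² dx = 0.64133, and ∫φ*·x⁴·φ dx = 0.015693, so ⟨x⁴⟩ = 0.015693 / 0.64133.
⟨x⁴⟩ = 0.024470.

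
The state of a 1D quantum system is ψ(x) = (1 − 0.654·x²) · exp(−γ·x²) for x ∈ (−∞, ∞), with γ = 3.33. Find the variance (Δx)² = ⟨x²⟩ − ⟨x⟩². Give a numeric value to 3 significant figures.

Compute ⟨x⟩ and ⟨x²⟩ separately, then (Δx)² = ⟨x²⟩ − ⟨x⟩².
Expand each integrand as polynomial × e^(−2γx²) and use ∫x^(2j)·e^(−2γx²) dx = (2j−1)!!/(4γ)^j · √(π/(2γ)), odd powers → 0; here √(π/(2γ)) = 0.68681.
Normalization: ∫|ψ|² dx = 0.62434.
⟨x⟩ = 0.0000 and ⟨x²⟩ = 0.061244.
(Δx)² = 0.061244 − (0.0000)² = 0.061244.

0.0612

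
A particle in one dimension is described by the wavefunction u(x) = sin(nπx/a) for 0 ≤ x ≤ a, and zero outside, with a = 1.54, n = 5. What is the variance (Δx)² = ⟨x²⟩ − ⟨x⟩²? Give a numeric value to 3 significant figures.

Compute ⟨x⟩ and ⟨x²⟩ separately, then (Δx)² = ⟨x²⟩ − ⟨x⟩².
With sin²θ = (1 − cos2θ)/2 on 0 ≤ x ≤ a: ∫sin²(nπx/a) dx = a/2, ∫x·sin²(nπx/a) dx = a²/4, ∫x²·sin²(nπx/a) dx = a³·(1/6 − 1/(4n²π²)); higher powers xᵏ the same way, integrating xᵏ·cos(2nπx/a) by parts.
Normalization: ∫|u|² dx = 0.77000.
⟨x⟩ = 0.77000 and ⟨x²⟩ = 0.78573.
(Δx)² = 0.78573 − (0.77000)² = 0.19283.

0.193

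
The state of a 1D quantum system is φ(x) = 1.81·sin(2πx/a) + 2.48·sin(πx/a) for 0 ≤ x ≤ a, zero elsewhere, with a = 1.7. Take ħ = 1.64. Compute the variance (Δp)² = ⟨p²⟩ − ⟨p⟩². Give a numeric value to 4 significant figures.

18.76

Compute ⟨p⟩ and ⟨p²⟩ separately; (Δp)² = ⟨p²⟩ − ⟨p⟩².
d²/dx² sin(jπx/a) = −(jπ/a)²·sin(jπx/a); on 0 ≤ x ≤ a, ∫sin²(jπx/a) dx = a/2 and ∫sin(jπx/a)·sin(lπx/a) dx = 0 for j ≠ l, so only diagonal terms survive in ∫|φ|² and ∫φ·φ″; ∫φ·φ′ dx = [φ²/2] between the walls = 0.
Normalization: ∫|φ|² dx = 8.0125.
⟨p⟩ = 0.0000 and ⟨p²⟩ = 18.762.
(Δp)² = 18.762 − (0.0000)² = 18.762.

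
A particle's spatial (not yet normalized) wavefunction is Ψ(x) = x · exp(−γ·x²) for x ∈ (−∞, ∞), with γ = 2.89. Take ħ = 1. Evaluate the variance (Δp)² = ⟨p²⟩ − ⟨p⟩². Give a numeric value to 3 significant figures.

8.67

Compute ⟨p⟩ and ⟨p²⟩ separately; (Δp)² = ⟨p²⟩ − ⟨p⟩².
Expand each integrand as polynomial × e^(−2γx²) and use ∫x^(2j)·e^(−2γx²) dx = (2j−1)!!/(4γ)^j · √(π/(2γ)), odd powers → 0; here √(π/(2γ)) = 0.73724. Differentiate with the product rule, d/dx e^(−γx²) = −2γx·e^(−γx²).
Normalization: ∫|Ψ|² dx = 0.063775.
⟨p⟩ = 0.0000 and ⟨p²⟩ = 8.6700.
(Δp)² = 8.6700 − (0.0000)² = 8.6700.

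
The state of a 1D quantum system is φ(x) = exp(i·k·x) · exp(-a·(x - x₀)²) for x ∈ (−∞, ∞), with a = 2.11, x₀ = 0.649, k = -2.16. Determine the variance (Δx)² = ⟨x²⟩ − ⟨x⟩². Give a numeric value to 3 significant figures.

0.118

Compute ⟨x⟩ and ⟨x²⟩ separately, then (Δx)² = ⟨x²⟩ − ⟨x⟩².
Gaussian moments (u = x − x₀): ∫u^(2j)·e^(−2au²) du = (2j−1)!!/(4a)^j · √(π/(2a)), odd powers integrate to 0; here √(π/(2a)) = 0.86282.
Normalization: ∫|φ|² dx = 0.86282.
⟨x⟩ = 0.64900 and ⟨x²⟩ = 0.53968.
(Δx)² = 0.53968 − (0.64900)² = 0.11848.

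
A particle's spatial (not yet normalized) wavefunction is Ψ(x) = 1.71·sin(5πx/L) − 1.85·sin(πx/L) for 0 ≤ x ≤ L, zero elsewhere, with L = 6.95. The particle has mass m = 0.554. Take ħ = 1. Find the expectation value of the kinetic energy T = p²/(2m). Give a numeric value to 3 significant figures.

2.22

T = −(ħ²/2m) d²/dx², so ⟨T⟩ = −(ħ²/2m) ∫ Ψ*·Ψ'' dx / ∫|Ψ|² dx; with m = 0.554.
d²/dx² sin(jπx/L) = −(jπ/L)²·sin(jπx/L); on 0 ≤ x ≤ L, ∫sin²(jπx/L) dx = L/2 and ∫sin(jπx/L)·sin(lπx/L) dx = 0 for j ≠ l, so only diagonal terms survive in ∫|Ψ|² and ∫Ψ·Ψ″; ∫Ψ·Ψ′ dx = [Ψ²/2] between the walls = 0.
State is unnormalized: ∫|Ψ|² dx = 22.054, and ∫Ψ*·(−ħ²/2m · Ψ'') dx = 49.040, so ⟨T⟩ = 49.040 / 22.054.
⟨T⟩ = 2.2236.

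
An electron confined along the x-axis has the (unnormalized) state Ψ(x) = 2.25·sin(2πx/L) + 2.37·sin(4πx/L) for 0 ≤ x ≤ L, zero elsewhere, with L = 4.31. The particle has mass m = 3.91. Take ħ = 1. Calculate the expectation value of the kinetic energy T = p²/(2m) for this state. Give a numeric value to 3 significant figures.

0.701

T = −(ħ²/2m) d²/dx², so ⟨T⟩ = −(ħ²/2m) ∫ Ψ*·Ψ'' dx / ∫|Ψ|² dx; with m = 3.91.
d²/dx² sin(jπx/L) = −(jπ/L)²·sin(jπx/L); on 0 ≤ x ≤ L, ∫sin²(jπx/L) dx = L/2 and ∫sin(jπx/L)·sin(lπx/L) dx = 0 for j ≠ l, so only diagonal terms survive in ∫|Ψ|² and ∫Ψ·Ψ″; ∫Ψ·Ψ′ dx = [Ψ²/2] between the walls = 0.
State is unnormalized: ∫|Ψ|² dx = 23.014, and ∫Ψ*·(−ħ²/2m · Ψ'') dx = 16.123, so ⟨T⟩ = 16.123 / 23.014.
⟨T⟩ = 0.70058.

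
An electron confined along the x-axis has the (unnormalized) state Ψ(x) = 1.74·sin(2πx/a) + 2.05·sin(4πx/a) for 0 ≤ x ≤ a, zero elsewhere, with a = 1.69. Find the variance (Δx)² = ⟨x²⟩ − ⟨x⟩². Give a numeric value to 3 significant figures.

0.345

Compute ⟨x⟩ and ⟨x²⟩ separately, then (Δx)² = ⟨x²⟩ − ⟨x⟩².
On 0 ≤ x ≤ a (j ≠ l): ∫sin²(jπx/a) dx = a/2, ∫sin(jπx/a)·sin(lπx/a) dx = 0; diagonal moments ∫x·sin²(jπx/a) dx = a²/4, ∫x²·sin²(jπx/a) dx = a³·(1/6 − 1/(4j²π²)); cross terms ∫x·sin(jπx/a)·sin(lπx/a) dx = 0 for j + l even and −4jla²/(π²(j² − l²)²) for j + l odd, ∫x²·sin(jπx/a)·sin(lπx/a) dx = (−1)^(j+l)·4jla³/(π²(j² − l²)²); higher powers the same way via product-to-sum and parts.
Normalization: ∫|Ψ|² dx = 6.1094.
⟨x⟩ = 0.84500 and ⟨x²⟩ = 1.0585.
(Δx)² = 1.0585 − (0.84500)² = 0.34451.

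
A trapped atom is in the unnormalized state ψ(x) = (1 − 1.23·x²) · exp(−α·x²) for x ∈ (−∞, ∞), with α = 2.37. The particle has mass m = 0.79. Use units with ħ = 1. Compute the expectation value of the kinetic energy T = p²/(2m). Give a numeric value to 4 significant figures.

T = −(ħ²/2m) d²/dx², so ⟨T⟩ = −(ħ²/2m) ∫ ψ*·ψ'' dx / ∫|ψ|² dx; with m = 0.79.
Expand each integrand as polynomial × e^(−2αx²) and use ∫x^(2j)·e^(−2αx²) dx = (2j−1)!!/(4α)^j · √(π/(2α)), odd powers → 0; here √(π/(2α)) = 0.81412. Differentiate with the product rule, d/dx e^(−αx²) = −2αx·e^(−αx²).
State is unnormalized: ∫|ψ|² dx = 0.64397, and ∫ψ*·(−ħ²/2m · ψ'') dx = 1.6820, so ⟨T⟩ = 1.6820 / 0.64397.
⟨T⟩ = 2.6119.

2.612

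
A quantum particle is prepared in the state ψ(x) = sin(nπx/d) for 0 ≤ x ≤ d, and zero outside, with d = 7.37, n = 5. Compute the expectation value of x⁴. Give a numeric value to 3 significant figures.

578.

⟨x⁴⟩ = ∫ x⁴·|ψ|² dx / ∫|ψ|² dx (integrals over the domain).
With sin²θ = (1 − cos2θ)/2 on 0 ≤ x ≤ d: ∫sin²(nπx/d) dx = d/2, ∫x·sin²(nπx/d) dx = d²/4, ∫x²·sin²(nπx/d) dx = d³·(1/6 − 1/(4n²π²)); higher powers xᵏ the same way, integrating xᵏ·cos(2nπx/d) by parts.
State is unnormalized: ∫|ψ|² dx = 3.6850, and ∫ψ*·x⁴·ψ dx = 2130.6, so ⟨x⁴⟩ = 2130.6 / 3.6850.
⟨x⁴⟩ = 578.18.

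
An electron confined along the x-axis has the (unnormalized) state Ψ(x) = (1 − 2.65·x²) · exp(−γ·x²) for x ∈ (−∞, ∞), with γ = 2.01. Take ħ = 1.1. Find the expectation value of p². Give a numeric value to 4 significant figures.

8.827

p² Ψ = −ħ² d²Ψ/dx²; ⟨p²⟩ = −ħ² ∫ Ψ*·Ψ'' dx / ∫|Ψ|² dx.
Expand each integrand as polynomial × e^(−2γx²) and use ∫x^(2j)·e^(−2γx²) dx = (2j−1)!!/(4γ)^j · √(π/(2γ)), odd powers → 0; here √(π/(2γ)) = 0.88402. Differentiate with the product rule, d/dx e^(−γx²) = −2γx·e^(−γx²).
State is unnormalized: ∫|Ψ|² dx = 0.58938, and ∫Ψ*·(−ħ² Ψ'') dx = 5.2023, so ⟨p²⟩ = 5.2023 / 0.58938.
⟨p²⟩ = 8.8268.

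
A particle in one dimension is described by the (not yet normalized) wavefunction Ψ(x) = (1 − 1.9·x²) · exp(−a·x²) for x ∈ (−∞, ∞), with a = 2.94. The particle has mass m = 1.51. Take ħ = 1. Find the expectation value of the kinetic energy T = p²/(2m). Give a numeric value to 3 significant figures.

1.94

T = −(ħ²/2m) d²/dx², so ⟨T⟩ = −(ħ²/2m) ∫ Ψ*·Ψ'' dx / ∫|Ψ|² dx; with m = 1.51.
Expand each integrand as polynomial × e^(−2ax²) and use ∫x^(2j)·e^(−2ax²) dx = (2j−1)!!/(4a)^j · √(π/(2a)), odd powers → 0; here √(π/(2a)) = 0.73095. Differentiate with the product rule, d/dx e^(−ax²) = −2ax·e^(−ax²).
State is unnormalized: ∫|Ψ|² dx = 0.55200, and ∫Ψ*·(−ħ²/2m · Ψ'') dx = 1.0715, so ⟨T⟩ = 1.0715 / 0.55200.
⟨T⟩ = 1.9412.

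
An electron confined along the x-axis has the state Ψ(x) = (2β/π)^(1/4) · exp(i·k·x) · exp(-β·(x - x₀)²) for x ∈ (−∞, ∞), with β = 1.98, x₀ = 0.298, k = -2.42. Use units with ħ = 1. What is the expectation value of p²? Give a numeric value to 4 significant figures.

p² Ψ = −ħ² d²Ψ/dx²; ⟨p²⟩ = −ħ² ∫ Ψ*·Ψ'' dx.
Gaussian moments (u = x − x₀): ∫u^(2j)·e^(−2βu²) du = (2j−1)!!/(4β)^j · √(π/(2β)), odd powers integrate to 0; here √(π/(2β)) = 0.89069. Derivatives: Ψ′ = (ik − 2βu)·Ψ, Ψ″ = ((ik − 2βu)² − 2β)·Ψ; the odd-in-u pieces drop out.
⟨p²⟩ = 7.8364.

7.836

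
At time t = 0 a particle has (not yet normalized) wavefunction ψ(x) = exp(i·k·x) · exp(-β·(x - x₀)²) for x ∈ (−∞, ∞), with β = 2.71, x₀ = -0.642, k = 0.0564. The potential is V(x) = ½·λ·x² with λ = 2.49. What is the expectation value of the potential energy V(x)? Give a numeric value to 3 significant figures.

⟨V⟩ = ∫ V(x)·|ψ|² dx / ∫|ψ|² dx.
Gaussian moments (u = x − x₀): ∫u^(2j)·e^(−2βu²) du = (2j−1)!!/(4β)^j · √(π/(2β)), odd powers integrate to 0; here √(π/(2β)) = 0.76133.
State is unnormalized: ∫|ψ|² dx = 0.76133, and ∫ψ*·V(x)·ψ dx = 0.47812, so ⟨V⟩ = 0.47812 / 0.76133.
⟨V⟩ = 0.62800.

0.628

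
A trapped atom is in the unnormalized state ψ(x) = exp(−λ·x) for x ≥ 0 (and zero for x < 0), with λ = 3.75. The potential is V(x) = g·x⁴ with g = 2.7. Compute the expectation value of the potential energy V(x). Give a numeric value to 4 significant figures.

⟨V⟩ = ∫ V(x)·|ψ|² dx / ∫|ψ|² dx.
Every integrand reduces to terms xʲ·e^(−2λx) on [0, ∞); use ∫₀^∞ xʲ·e^(−2λx) dx = j!/(2λ)^(j+1).
State is unnormalized: ∫|ψ|² dx = 0.13333, and ∫ψ*·V(x)·ψ dx = 0.0027307, so ⟨V⟩ = 0.0027307 / 0.13333.
⟨V⟩ = 0.020480.

0.02048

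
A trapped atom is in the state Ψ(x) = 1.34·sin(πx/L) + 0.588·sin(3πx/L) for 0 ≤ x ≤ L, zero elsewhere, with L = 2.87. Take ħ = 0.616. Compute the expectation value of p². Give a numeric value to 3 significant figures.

1.04

p² Ψ = −ħ² d²Ψ/dx²; ⟨p²⟩ = −ħ² ∫ Ψ*·Ψ'' dx / ∫|Ψ|² dx.
d²/dx² sin(jπx/L) = −(jπ/L)²·sin(jπx/L); on 0 ≤ x ≤ L, ∫sin²(jπx/L) dx = L/2 and ∫sin(jπx/L)·sin(lπx/L) dx = 0 for j ≠ l, so only diagonal terms survive in ∫|Ψ|² and ∫Ψ·Ψ″; ∫Ψ·Ψ′ dx = [Ψ²/2] between the walls = 0.
State is unnormalized: ∫|Ψ|² dx = 3.0728, and ∫Ψ*·(−ħ² Ψ'') dx = 3.2018, so ⟨p²⟩ = 3.2018 / 3.0728.
⟨p²⟩ = 1.0420.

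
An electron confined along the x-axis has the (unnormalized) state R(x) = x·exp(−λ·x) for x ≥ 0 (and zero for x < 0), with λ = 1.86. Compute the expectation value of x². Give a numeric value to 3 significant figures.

⟨x²⟩ = ∫ x²·|R|² dx / ∫|R|² dx (integrals over the domain).
Every integrand reduces to terms xʲ·e^(−2λx) on [0, ∞); use ∫₀^∞ xʲ·e^(−2λx) dx = j!/(2λ)^(j+1).
State is unnormalized: ∫|R|² dx = 0.038851, and ∫R*·x²·R dx = 0.033690, so ⟨x²⟩ = 0.033690 / 0.038851.
⟨x²⟩ = 0.86715.

0.867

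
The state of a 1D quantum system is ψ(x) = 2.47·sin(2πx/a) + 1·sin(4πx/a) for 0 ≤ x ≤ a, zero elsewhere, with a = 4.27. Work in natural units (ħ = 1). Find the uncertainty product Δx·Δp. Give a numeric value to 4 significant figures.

Δx = √(⟨x²⟩−⟨x⟩²), Δp = √(⟨p²⟩−⟨p⟩²).
On 0 ≤ x ≤ a (j ≠ l): ∫sin²(jπx/a) dx = a/2, ∫sin(jπx/a)·sin(lπx/a) dx = 0; diagonal moments ∫x·sin²(jπx/a) dx = a²/4, ∫x²·sin²(jπx/a) dx = a³·(1/6 − 1/(4j²π²)); cross terms ∫x·sin(jπx/a)·sin(lπx/a) dx = 0 for j + l even and −4jla²/(π²(j² − l²)²) for j + l odd, ∫x²·sin(jπx/a)·sin(lπx/a) dx = (−1)^(j+l)·4jla³/(π²(j² − l²)²); higher powers the same way via product-to-sum and parts. d²/dx² sin(jπx/a) = −(jπ/a)²·sin(jπx/a); on 0 ≤ x ≤ a, ∫sin²(jπx/a) dx = a/2 and ∫sin(jπx/a)·sin(lπx/a) dx = 0 for j ≠ l, so only diagonal terms survive in ∫|ψ|² and ∫ψ·ψ″; ∫ψ·ψ′ dx = [ψ²/2] between the walls = 0.
Normalization: ∫|ψ|² dx = 15.160.
⟨x⟩ = 2.1350, ⟨x²⟩ = 6.4423 ⇒ Δx = 1.3726.
⟨p⟩ = 0.0000, ⟨p²⟩ = 3.0800 ⇒ Δp = 1.7550.
Δx·Δp = 2.4089.

2.409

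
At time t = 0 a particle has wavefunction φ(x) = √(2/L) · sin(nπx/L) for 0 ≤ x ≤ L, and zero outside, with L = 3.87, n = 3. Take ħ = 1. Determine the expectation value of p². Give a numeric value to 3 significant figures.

p² φ = −ħ² d²φ/dx²; ⟨p²⟩ = −ħ² ∫ φ*·φ'' dx.
d/dx sin(nπx/L) = (nπ/L)·cos(nπx/L) and d²/dx² sin(nπx/L) = −(nπ/L)²·sin(nπx/L); on 0 ≤ x ≤ L, ∫sin²(nπx/L) dx = L/2 and ∫sin(nπx/L)·cos(nπx/L) dx = 0.
⟨p²⟩ = 5.9309.

5.93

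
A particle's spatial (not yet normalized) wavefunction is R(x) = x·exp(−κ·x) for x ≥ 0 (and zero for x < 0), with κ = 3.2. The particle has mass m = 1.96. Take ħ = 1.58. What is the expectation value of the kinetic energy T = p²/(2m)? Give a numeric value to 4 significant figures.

T = −(ħ²/2m) d²/dx², so ⟨T⟩ = −(ħ²/2m) ∫ R*·R'' dx / ∫|R|² dx; with m = 1.96.
Differentiate x·exp(−κ·x) with the product rule; every integrand then reduces to terms xʲ·e^(−2κx) on [0, ∞), with ∫₀^∞ xʲ·e^(−2κx) dx = j!/(2κ)^(j+1).
State is unnormalized: ∫|R|² dx = 0.0076294, and ∫R*·(−ħ²/2m · R'') dx = 0.049753, so ⟨T⟩ = 0.049753 / 0.0076294.
⟨T⟩ = 6.5212.

6.521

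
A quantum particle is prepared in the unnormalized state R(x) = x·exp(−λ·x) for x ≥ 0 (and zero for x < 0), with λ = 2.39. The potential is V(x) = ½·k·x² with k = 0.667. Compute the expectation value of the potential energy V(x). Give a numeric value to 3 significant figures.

0.175

⟨V⟩ = ∫ V(x)·|R|² dx / ∫|R|² dx.
Every integrand reduces to terms xʲ·e^(−2λx) on [0, ∞); use ∫₀^∞ xʲ·e^(−2λx) dx = j!/(2λ)^(j+1).
State is unnormalized: ∫|R|² dx = 0.018312, and ∫R*·V(x)·R dx = 0.0032075, so ⟨V⟩ = 0.0032075 / 0.018312.
⟨V⟩ = 0.17515.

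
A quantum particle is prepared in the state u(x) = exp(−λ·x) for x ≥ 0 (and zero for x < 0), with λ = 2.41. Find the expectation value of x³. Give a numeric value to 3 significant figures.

⟨x³⟩ = ∫ x³·|u|² dx / ∫|u|² dx (integrals over the domain).
Every integrand reduces to terms xʲ·e^(−2λx) on [0, ∞); use ∫₀^∞ xʲ·e^(−2λx) dx = j!/(2λ)^(j+1).
State is unnormalized: ∫|u|² dx = 0.20747, and ∫u*·x³·u dx = 0.011116, so ⟨x³⟩ = 0.011116 / 0.20747.
⟨x³⟩ = 0.053581.

0.0536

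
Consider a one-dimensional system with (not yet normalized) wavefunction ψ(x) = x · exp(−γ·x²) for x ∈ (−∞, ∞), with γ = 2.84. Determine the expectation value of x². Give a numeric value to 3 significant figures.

⟨x²⟩ = ∫ x²·|ψ|² dx / ∫|ψ|² dx (integrals over the domain).
Expand each integrand as polynomial × e^(−2γx²) and use ∫x^(2j)·e^(−2γx²) dx = (2j−1)!!/(4γ)^j · √(π/(2γ)), odd powers → 0; here √(π/(2γ)) = 0.74371.
State is unnormalized: ∫|ψ|² dx = 0.065467, and ∫ψ*·x²·ψ dx = 0.017289, so ⟨x²⟩ = 0.017289 / 0.065467.
⟨x²⟩ = 0.26408.

0.264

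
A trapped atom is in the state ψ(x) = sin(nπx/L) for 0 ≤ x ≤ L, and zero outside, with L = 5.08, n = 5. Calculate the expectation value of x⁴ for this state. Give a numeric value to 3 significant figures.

131.

⟨x⁴⟩ = ∫ x⁴·|ψ|² dx / ∫|ψ|² dx (integrals over the domain).
With sin²θ = (1 − cos2θ)/2 on 0 ≤ x ≤ L: ∫sin²(nπx/L) dx = L/2, ∫x·sin²(nπx/L) dx = L²/4, ∫x²·sin²(nπx/L) dx = L³·(1/6 − 1/(4n²π²)); higher powers xᵏ the same way, integrating xᵏ·cos(2nπx/L) by parts.
State is unnormalized: ∫|ψ|² dx = 2.5400, and ∫ψ*·x⁴·ψ dx = 331.50, so ⟨x⁴⟩ = 331.50 / 2.5400.
⟨x⁴⟩ = 130.51.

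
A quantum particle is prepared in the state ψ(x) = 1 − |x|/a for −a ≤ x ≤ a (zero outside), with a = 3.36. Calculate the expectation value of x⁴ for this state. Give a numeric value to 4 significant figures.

3.642

⟨x⁴⟩ = ∫ x⁴·|ψ|² dx / ∫|ψ|² dx (integrals over the domain).
ψ is even, so ∫ over [−a, a] = 2∫₀ᵃ with ψ = 1 − x/a there: ∫₀ᵃ (1 − x/a)² dx = a/3, ∫₀ᵃ x²(1 − x/a)² dx = a³/30, ∫₀ᵃ x⁴(1 − x/a)² dx = a⁵/105.
State is unnormalized: ∫|ψ|² dx = 2.2400, and ∫ψ*·x⁴·ψ dx = 8.1571, so ⟨x⁴⟩ = 8.1571 / 2.2400.
⟨x⁴⟩ = 3.6416.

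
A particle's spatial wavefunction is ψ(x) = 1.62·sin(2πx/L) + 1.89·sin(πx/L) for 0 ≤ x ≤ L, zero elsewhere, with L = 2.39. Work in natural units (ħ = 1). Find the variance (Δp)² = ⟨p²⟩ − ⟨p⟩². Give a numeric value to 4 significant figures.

3.923

Compute ⟨p⟩ and ⟨p²⟩ separately; (Δp)² = ⟨p²⟩ − ⟨p⟩².
d²/dx² sin(jπx/L) = −(jπ/L)²·sin(jπx/L); on 0 ≤ x ≤ L, ∫sin²(jπx/L) dx = L/2 and ∫sin(jπx/L)·sin(lπx/L) dx = 0 for j ≠ l, so only diagonal terms survive in ∫|ψ|² and ∫ψ·ψ″; ∫ψ·ψ′ dx = [ψ²/2] between the walls = 0.
Normalization: ∫|ψ|² dx = 7.4048.
⟨p⟩ = 0.0000 and ⟨p²⟩ = 3.9232.
(Δp)² = 3.9232 − (0.0000)² = 3.9232.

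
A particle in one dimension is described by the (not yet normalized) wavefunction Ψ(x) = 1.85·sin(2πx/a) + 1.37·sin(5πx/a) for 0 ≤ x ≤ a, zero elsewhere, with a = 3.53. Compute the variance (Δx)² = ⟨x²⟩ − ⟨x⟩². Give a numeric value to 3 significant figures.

0.924

Compute ⟨x⟩ and ⟨x²⟩ separately, then (Δx)² = ⟨x²⟩ − ⟨x⟩².
On 0 ≤ x ≤ a (j ≠ l): ∫sin²(jπx/a) dx = a/2, ∫sin(jπx/a)·sin(lπx/a) dx = 0; diagonal moments ∫x·sin²(jπx/a) dx = a²/4, ∫x²·sin²(jπx/a) dx = a³·(1/6 − 1/(4j²π²)); cross terms ∫x·sin(jπx/a)·sin(lπx/a) dx = 0 for j + l even and −4jla²/(π²(j² − l²)²) for j + l odd, ∫x²·sin(jπx/a)·sin(lπx/a) dx = (−1)^(j+l)·4jla³/(π²(j² − l²)²); higher powers the same way via product-to-sum and parts.
Normalization: ∫|Ψ|² dx = 9.3534.
⟨x⟩ = 1.7029 and ⟨x²⟩ = 3.8237.
(Δx)² = 3.8237 − (1.7029)² = 0.92369.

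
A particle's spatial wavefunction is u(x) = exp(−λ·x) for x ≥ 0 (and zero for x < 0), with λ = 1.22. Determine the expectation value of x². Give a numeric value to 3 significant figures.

0.336

⟨x²⟩ = ∫ x²·|u|² dx / ∫|u|² dx (integrals over the domain).
Every integrand reduces to terms xʲ·e^(−2λx) on [0, ∞); use ∫₀^∞ xʲ·e^(−2λx) dx = j!/(2λ)^(j+1).
State is unnormalized: ∫|u|² dx = 0.40984, and ∫u*·x²·u dx = 0.13768, so ⟨x²⟩ = 0.13768 / 0.40984.
⟨x²⟩ = 0.33593.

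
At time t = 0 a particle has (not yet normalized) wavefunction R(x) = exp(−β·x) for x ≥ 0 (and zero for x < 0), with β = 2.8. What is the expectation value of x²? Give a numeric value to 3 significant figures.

0.0638

⟨x²⟩ = ∫ x²·|R|² dx / ∫|R|² dx (integrals over the domain).
Every integrand reduces to terms xʲ·e^(−2βx) on [0, ∞); use ∫₀^∞ xʲ·e^(−2βx) dx = j!/(2β)^(j+1).
State is unnormalized: ∫|R|² dx = 0.17857, and ∫R*·x²·R dx = 0.011388, so ⟨x²⟩ = 0.011388 / 0.17857.
⟨x²⟩ = 0.063776.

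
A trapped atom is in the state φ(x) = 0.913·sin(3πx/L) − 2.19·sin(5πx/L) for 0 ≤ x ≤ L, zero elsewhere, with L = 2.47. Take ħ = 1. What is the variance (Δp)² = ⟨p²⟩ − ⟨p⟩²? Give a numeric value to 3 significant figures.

Compute ⟨p⟩ and ⟨p²⟩ separately; (Δp)² = ⟨p²⟩ − ⟨p⟩².
d²/dx² sin(jπx/L) = −(jπ/L)²·sin(jπx/L); on 0 ≤ x ≤ L, ∫sin²(jπx/L) dx = L/2 and ∫sin(jπx/L)·sin(lπx/L) dx = 0 for j ≠ l, so only diagonal terms survive in ∫|φ|² and ∫φ·φ″; ∫φ·φ′ dx = [φ²/2] between the walls = 0.
Normalization: ∫|φ|² dx = 6.9526.
⟨p⟩ = 0.0000 and ⟨p²⟩ = 36.611.
(Δp)² = 36.611 − (0.0000)² = 36.611.

36.6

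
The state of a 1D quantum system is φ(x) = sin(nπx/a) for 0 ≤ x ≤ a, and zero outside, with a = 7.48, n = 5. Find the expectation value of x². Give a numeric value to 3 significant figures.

⟨x²⟩ = ∫ x²·|φ|² dx / ∫|φ|² dx (integrals over the domain).
With sin²θ = (1 − cos2θ)/2 on 0 ≤ x ≤ a: ∫sin²(nπx/a) dx = a/2, ∫x·sin²(nπx/a) dx = a²/4, ∫x²·sin²(nπx/a) dx = a³·(1/6 − 1/(4n²π²)); higher powers xᵏ the same way, integrating xᵏ·cos(2nπx/a) by parts.
State is unnormalized: ∫|φ|² dx = 3.7400, and ∫φ*·x²·φ dx = 69.327, so ⟨x²⟩ = 69.327 / 3.7400.
⟨x²⟩ = 18.537.

18.5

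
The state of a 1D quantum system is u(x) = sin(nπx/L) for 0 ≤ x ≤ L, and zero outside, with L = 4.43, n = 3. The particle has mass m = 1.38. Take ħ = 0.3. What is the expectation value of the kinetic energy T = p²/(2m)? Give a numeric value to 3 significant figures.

T = −(ħ²/2m) d²/dx², so ⟨T⟩ = −(ħ²/2m) ∫ u*·u'' dx / ∫|u|² dx; with m = 1.38.
d/dx sin(nπx/L) = (nπ/L)·cos(nπx/L) and d²/dx² sin(nπx/L) = −(nπ/L)²·sin(nπx/L); on 0 ≤ x ≤ L, ∫sin²(nπx/L) dx = L/2 and ∫sin(nπx/L)·cos(nπx/L) dx = 0.
State is unnormalized: ∫|u|² dx = 2.2150, and ∫u*·(−ħ²/2m · u'') dx = 0.32692, so ⟨T⟩ = 0.32692 / 2.2150.
⟨T⟩ = 0.14759.

0.148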